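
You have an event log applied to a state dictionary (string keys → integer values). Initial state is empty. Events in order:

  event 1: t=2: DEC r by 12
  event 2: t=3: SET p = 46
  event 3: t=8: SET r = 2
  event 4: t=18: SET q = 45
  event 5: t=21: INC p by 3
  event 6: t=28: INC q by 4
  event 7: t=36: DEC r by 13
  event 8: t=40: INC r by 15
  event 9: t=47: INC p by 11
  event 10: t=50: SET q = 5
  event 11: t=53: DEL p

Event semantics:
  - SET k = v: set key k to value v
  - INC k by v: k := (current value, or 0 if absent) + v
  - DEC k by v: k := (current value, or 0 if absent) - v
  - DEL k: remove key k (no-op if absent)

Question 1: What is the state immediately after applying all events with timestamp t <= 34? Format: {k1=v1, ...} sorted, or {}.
Answer: {p=49, q=49, r=2}

Derivation:
Apply events with t <= 34 (6 events):
  after event 1 (t=2: DEC r by 12): {r=-12}
  after event 2 (t=3: SET p = 46): {p=46, r=-12}
  after event 3 (t=8: SET r = 2): {p=46, r=2}
  after event 4 (t=18: SET q = 45): {p=46, q=45, r=2}
  after event 5 (t=21: INC p by 3): {p=49, q=45, r=2}
  after event 6 (t=28: INC q by 4): {p=49, q=49, r=2}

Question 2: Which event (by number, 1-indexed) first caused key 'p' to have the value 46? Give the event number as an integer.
Answer: 2

Derivation:
Looking for first event where p becomes 46:
  event 2: p (absent) -> 46  <-- first match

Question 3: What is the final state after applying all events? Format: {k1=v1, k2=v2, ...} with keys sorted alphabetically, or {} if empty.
Answer: {q=5, r=4}

Derivation:
  after event 1 (t=2: DEC r by 12): {r=-12}
  after event 2 (t=3: SET p = 46): {p=46, r=-12}
  after event 3 (t=8: SET r = 2): {p=46, r=2}
  after event 4 (t=18: SET q = 45): {p=46, q=45, r=2}
  after event 5 (t=21: INC p by 3): {p=49, q=45, r=2}
  after event 6 (t=28: INC q by 4): {p=49, q=49, r=2}
  after event 7 (t=36: DEC r by 13): {p=49, q=49, r=-11}
  after event 8 (t=40: INC r by 15): {p=49, q=49, r=4}
  after event 9 (t=47: INC p by 11): {p=60, q=49, r=4}
  after event 10 (t=50: SET q = 5): {p=60, q=5, r=4}
  after event 11 (t=53: DEL p): {q=5, r=4}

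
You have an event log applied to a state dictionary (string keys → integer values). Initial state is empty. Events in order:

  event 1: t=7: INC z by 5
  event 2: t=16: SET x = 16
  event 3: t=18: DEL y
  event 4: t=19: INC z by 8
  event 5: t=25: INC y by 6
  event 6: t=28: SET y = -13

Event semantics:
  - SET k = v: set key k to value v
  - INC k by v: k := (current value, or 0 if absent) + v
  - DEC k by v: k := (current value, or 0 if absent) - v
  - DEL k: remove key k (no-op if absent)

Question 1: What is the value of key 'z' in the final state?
Answer: 13

Derivation:
Track key 'z' through all 6 events:
  event 1 (t=7: INC z by 5): z (absent) -> 5
  event 2 (t=16: SET x = 16): z unchanged
  event 3 (t=18: DEL y): z unchanged
  event 4 (t=19: INC z by 8): z 5 -> 13
  event 5 (t=25: INC y by 6): z unchanged
  event 6 (t=28: SET y = -13): z unchanged
Final: z = 13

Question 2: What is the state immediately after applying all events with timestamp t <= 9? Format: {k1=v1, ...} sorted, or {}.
Answer: {z=5}

Derivation:
Apply events with t <= 9 (1 events):
  after event 1 (t=7: INC z by 5): {z=5}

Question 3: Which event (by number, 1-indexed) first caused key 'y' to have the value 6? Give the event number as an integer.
Answer: 5

Derivation:
Looking for first event where y becomes 6:
  event 5: y (absent) -> 6  <-- first match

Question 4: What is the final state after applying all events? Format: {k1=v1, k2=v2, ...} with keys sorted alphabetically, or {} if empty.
Answer: {x=16, y=-13, z=13}

Derivation:
  after event 1 (t=7: INC z by 5): {z=5}
  after event 2 (t=16: SET x = 16): {x=16, z=5}
  after event 3 (t=18: DEL y): {x=16, z=5}
  after event 4 (t=19: INC z by 8): {x=16, z=13}
  after event 5 (t=25: INC y by 6): {x=16, y=6, z=13}
  after event 6 (t=28: SET y = -13): {x=16, y=-13, z=13}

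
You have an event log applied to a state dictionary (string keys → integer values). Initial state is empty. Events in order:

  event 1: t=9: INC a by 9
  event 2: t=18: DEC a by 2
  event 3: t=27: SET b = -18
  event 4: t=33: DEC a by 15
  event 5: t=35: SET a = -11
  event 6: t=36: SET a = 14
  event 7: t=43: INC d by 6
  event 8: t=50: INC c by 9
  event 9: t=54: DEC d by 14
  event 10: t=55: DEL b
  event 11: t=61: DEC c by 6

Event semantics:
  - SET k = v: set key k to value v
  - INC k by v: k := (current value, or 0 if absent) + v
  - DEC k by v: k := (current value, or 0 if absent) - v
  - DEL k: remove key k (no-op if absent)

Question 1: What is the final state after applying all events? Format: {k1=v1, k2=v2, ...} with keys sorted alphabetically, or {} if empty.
  after event 1 (t=9: INC a by 9): {a=9}
  after event 2 (t=18: DEC a by 2): {a=7}
  after event 3 (t=27: SET b = -18): {a=7, b=-18}
  after event 4 (t=33: DEC a by 15): {a=-8, b=-18}
  after event 5 (t=35: SET a = -11): {a=-11, b=-18}
  after event 6 (t=36: SET a = 14): {a=14, b=-18}
  after event 7 (t=43: INC d by 6): {a=14, b=-18, d=6}
  after event 8 (t=50: INC c by 9): {a=14, b=-18, c=9, d=6}
  after event 9 (t=54: DEC d by 14): {a=14, b=-18, c=9, d=-8}
  after event 10 (t=55: DEL b): {a=14, c=9, d=-8}
  after event 11 (t=61: DEC c by 6): {a=14, c=3, d=-8}

Answer: {a=14, c=3, d=-8}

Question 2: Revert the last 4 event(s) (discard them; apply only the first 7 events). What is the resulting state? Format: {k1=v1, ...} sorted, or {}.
Answer: {a=14, b=-18, d=6}

Derivation:
Keep first 7 events (discard last 4):
  after event 1 (t=9: INC a by 9): {a=9}
  after event 2 (t=18: DEC a by 2): {a=7}
  after event 3 (t=27: SET b = -18): {a=7, b=-18}
  after event 4 (t=33: DEC a by 15): {a=-8, b=-18}
  after event 5 (t=35: SET a = -11): {a=-11, b=-18}
  after event 6 (t=36: SET a = 14): {a=14, b=-18}
  after event 7 (t=43: INC d by 6): {a=14, b=-18, d=6}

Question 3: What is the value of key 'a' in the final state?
Track key 'a' through all 11 events:
  event 1 (t=9: INC a by 9): a (absent) -> 9
  event 2 (t=18: DEC a by 2): a 9 -> 7
  event 3 (t=27: SET b = -18): a unchanged
  event 4 (t=33: DEC a by 15): a 7 -> -8
  event 5 (t=35: SET a = -11): a -8 -> -11
  event 6 (t=36: SET a = 14): a -11 -> 14
  event 7 (t=43: INC d by 6): a unchanged
  event 8 (t=50: INC c by 9): a unchanged
  event 9 (t=54: DEC d by 14): a unchanged
  event 10 (t=55: DEL b): a unchanged
  event 11 (t=61: DEC c by 6): a unchanged
Final: a = 14

Answer: 14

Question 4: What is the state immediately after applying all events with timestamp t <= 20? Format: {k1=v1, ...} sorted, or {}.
Answer: {a=7}

Derivation:
Apply events with t <= 20 (2 events):
  after event 1 (t=9: INC a by 9): {a=9}
  after event 2 (t=18: DEC a by 2): {a=7}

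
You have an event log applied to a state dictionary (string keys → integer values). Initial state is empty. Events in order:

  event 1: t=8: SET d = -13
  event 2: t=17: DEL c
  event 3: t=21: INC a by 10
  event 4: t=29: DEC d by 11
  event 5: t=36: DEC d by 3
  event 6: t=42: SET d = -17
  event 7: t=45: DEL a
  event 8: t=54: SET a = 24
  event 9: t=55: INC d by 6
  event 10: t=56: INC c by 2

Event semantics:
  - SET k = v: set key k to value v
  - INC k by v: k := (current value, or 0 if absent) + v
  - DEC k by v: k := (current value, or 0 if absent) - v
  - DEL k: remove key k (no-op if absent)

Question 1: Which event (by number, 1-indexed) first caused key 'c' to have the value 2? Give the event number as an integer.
Answer: 10

Derivation:
Looking for first event where c becomes 2:
  event 10: c (absent) -> 2  <-- first match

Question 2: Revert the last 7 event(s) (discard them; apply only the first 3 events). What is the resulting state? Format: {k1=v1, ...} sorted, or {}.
Answer: {a=10, d=-13}

Derivation:
Keep first 3 events (discard last 7):
  after event 1 (t=8: SET d = -13): {d=-13}
  after event 2 (t=17: DEL c): {d=-13}
  after event 3 (t=21: INC a by 10): {a=10, d=-13}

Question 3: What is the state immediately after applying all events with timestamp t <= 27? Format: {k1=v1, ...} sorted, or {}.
Apply events with t <= 27 (3 events):
  after event 1 (t=8: SET d = -13): {d=-13}
  after event 2 (t=17: DEL c): {d=-13}
  after event 3 (t=21: INC a by 10): {a=10, d=-13}

Answer: {a=10, d=-13}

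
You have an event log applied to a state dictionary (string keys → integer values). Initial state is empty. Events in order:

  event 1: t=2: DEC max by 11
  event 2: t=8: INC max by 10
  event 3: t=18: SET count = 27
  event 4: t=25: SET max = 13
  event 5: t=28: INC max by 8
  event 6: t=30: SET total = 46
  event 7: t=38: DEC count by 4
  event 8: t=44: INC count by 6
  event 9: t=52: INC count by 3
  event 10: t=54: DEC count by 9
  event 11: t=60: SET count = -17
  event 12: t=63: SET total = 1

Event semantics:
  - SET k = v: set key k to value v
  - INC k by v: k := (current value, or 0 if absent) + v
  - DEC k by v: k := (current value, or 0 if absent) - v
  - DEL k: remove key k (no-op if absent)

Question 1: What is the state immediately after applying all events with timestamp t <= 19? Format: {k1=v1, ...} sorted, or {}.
Answer: {count=27, max=-1}

Derivation:
Apply events with t <= 19 (3 events):
  after event 1 (t=2: DEC max by 11): {max=-11}
  after event 2 (t=8: INC max by 10): {max=-1}
  after event 3 (t=18: SET count = 27): {count=27, max=-1}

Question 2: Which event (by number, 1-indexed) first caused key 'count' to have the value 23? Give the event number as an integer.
Answer: 7

Derivation:
Looking for first event where count becomes 23:
  event 3: count = 27
  event 4: count = 27
  event 5: count = 27
  event 6: count = 27
  event 7: count 27 -> 23  <-- first match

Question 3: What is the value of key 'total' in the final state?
Answer: 1

Derivation:
Track key 'total' through all 12 events:
  event 1 (t=2: DEC max by 11): total unchanged
  event 2 (t=8: INC max by 10): total unchanged
  event 3 (t=18: SET count = 27): total unchanged
  event 4 (t=25: SET max = 13): total unchanged
  event 5 (t=28: INC max by 8): total unchanged
  event 6 (t=30: SET total = 46): total (absent) -> 46
  event 7 (t=38: DEC count by 4): total unchanged
  event 8 (t=44: INC count by 6): total unchanged
  event 9 (t=52: INC count by 3): total unchanged
  event 10 (t=54: DEC count by 9): total unchanged
  event 11 (t=60: SET count = -17): total unchanged
  event 12 (t=63: SET total = 1): total 46 -> 1
Final: total = 1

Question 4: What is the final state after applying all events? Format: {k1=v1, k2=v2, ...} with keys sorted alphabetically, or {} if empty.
Answer: {count=-17, max=21, total=1}

Derivation:
  after event 1 (t=2: DEC max by 11): {max=-11}
  after event 2 (t=8: INC max by 10): {max=-1}
  after event 3 (t=18: SET count = 27): {count=27, max=-1}
  after event 4 (t=25: SET max = 13): {count=27, max=13}
  after event 5 (t=28: INC max by 8): {count=27, max=21}
  after event 6 (t=30: SET total = 46): {count=27, max=21, total=46}
  after event 7 (t=38: DEC count by 4): {count=23, max=21, total=46}
  after event 8 (t=44: INC count by 6): {count=29, max=21, total=46}
  after event 9 (t=52: INC count by 3): {count=32, max=21, total=46}
  after event 10 (t=54: DEC count by 9): {count=23, max=21, total=46}
  after event 11 (t=60: SET count = -17): {count=-17, max=21, total=46}
  after event 12 (t=63: SET total = 1): {count=-17, max=21, total=1}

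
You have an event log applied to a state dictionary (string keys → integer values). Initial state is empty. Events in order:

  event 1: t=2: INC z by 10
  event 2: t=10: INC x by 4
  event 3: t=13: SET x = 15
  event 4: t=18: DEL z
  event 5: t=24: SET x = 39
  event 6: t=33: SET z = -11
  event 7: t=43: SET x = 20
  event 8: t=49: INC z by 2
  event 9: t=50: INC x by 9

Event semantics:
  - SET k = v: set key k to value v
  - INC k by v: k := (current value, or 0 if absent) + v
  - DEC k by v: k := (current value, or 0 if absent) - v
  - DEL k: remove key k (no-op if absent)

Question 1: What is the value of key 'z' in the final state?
Track key 'z' through all 9 events:
  event 1 (t=2: INC z by 10): z (absent) -> 10
  event 2 (t=10: INC x by 4): z unchanged
  event 3 (t=13: SET x = 15): z unchanged
  event 4 (t=18: DEL z): z 10 -> (absent)
  event 5 (t=24: SET x = 39): z unchanged
  event 6 (t=33: SET z = -11): z (absent) -> -11
  event 7 (t=43: SET x = 20): z unchanged
  event 8 (t=49: INC z by 2): z -11 -> -9
  event 9 (t=50: INC x by 9): z unchanged
Final: z = -9

Answer: -9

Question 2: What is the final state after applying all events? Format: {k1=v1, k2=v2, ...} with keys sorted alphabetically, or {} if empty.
  after event 1 (t=2: INC z by 10): {z=10}
  after event 2 (t=10: INC x by 4): {x=4, z=10}
  after event 3 (t=13: SET x = 15): {x=15, z=10}
  after event 4 (t=18: DEL z): {x=15}
  after event 5 (t=24: SET x = 39): {x=39}
  after event 6 (t=33: SET z = -11): {x=39, z=-11}
  after event 7 (t=43: SET x = 20): {x=20, z=-11}
  after event 8 (t=49: INC z by 2): {x=20, z=-9}
  after event 9 (t=50: INC x by 9): {x=29, z=-9}

Answer: {x=29, z=-9}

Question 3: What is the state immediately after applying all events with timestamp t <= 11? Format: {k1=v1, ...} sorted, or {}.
Apply events with t <= 11 (2 events):
  after event 1 (t=2: INC z by 10): {z=10}
  after event 2 (t=10: INC x by 4): {x=4, z=10}

Answer: {x=4, z=10}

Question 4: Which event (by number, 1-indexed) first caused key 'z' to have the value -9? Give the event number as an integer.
Looking for first event where z becomes -9:
  event 1: z = 10
  event 2: z = 10
  event 3: z = 10
  event 4: z = (absent)
  event 6: z = -11
  event 7: z = -11
  event 8: z -11 -> -9  <-- first match

Answer: 8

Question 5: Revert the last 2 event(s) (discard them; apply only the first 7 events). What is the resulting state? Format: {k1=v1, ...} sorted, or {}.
Keep first 7 events (discard last 2):
  after event 1 (t=2: INC z by 10): {z=10}
  after event 2 (t=10: INC x by 4): {x=4, z=10}
  after event 3 (t=13: SET x = 15): {x=15, z=10}
  after event 4 (t=18: DEL z): {x=15}
  after event 5 (t=24: SET x = 39): {x=39}
  after event 6 (t=33: SET z = -11): {x=39, z=-11}
  after event 7 (t=43: SET x = 20): {x=20, z=-11}

Answer: {x=20, z=-11}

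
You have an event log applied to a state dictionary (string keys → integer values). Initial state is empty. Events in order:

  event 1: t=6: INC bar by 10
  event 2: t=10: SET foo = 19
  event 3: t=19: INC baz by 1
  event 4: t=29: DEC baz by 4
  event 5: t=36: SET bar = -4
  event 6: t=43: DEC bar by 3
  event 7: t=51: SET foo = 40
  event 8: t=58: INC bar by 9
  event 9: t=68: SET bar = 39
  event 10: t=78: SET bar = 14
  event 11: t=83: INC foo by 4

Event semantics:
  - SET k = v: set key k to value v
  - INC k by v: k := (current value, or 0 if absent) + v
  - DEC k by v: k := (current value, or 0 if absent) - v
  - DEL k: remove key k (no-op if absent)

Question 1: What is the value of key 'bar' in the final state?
Answer: 14

Derivation:
Track key 'bar' through all 11 events:
  event 1 (t=6: INC bar by 10): bar (absent) -> 10
  event 2 (t=10: SET foo = 19): bar unchanged
  event 3 (t=19: INC baz by 1): bar unchanged
  event 4 (t=29: DEC baz by 4): bar unchanged
  event 5 (t=36: SET bar = -4): bar 10 -> -4
  event 6 (t=43: DEC bar by 3): bar -4 -> -7
  event 7 (t=51: SET foo = 40): bar unchanged
  event 8 (t=58: INC bar by 9): bar -7 -> 2
  event 9 (t=68: SET bar = 39): bar 2 -> 39
  event 10 (t=78: SET bar = 14): bar 39 -> 14
  event 11 (t=83: INC foo by 4): bar unchanged
Final: bar = 14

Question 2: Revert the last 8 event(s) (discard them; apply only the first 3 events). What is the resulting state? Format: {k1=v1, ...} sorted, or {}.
Keep first 3 events (discard last 8):
  after event 1 (t=6: INC bar by 10): {bar=10}
  after event 2 (t=10: SET foo = 19): {bar=10, foo=19}
  after event 3 (t=19: INC baz by 1): {bar=10, baz=1, foo=19}

Answer: {bar=10, baz=1, foo=19}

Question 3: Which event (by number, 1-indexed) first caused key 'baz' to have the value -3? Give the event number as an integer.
Looking for first event where baz becomes -3:
  event 3: baz = 1
  event 4: baz 1 -> -3  <-- first match

Answer: 4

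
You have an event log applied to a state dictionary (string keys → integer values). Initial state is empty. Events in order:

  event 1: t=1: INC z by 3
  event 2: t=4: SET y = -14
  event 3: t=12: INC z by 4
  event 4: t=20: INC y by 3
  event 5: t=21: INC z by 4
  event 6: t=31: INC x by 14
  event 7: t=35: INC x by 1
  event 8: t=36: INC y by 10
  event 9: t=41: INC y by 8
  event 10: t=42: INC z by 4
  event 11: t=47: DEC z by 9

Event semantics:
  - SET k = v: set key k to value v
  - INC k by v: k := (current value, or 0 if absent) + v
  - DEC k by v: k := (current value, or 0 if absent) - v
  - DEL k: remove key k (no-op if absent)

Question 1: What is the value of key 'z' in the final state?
Answer: 6

Derivation:
Track key 'z' through all 11 events:
  event 1 (t=1: INC z by 3): z (absent) -> 3
  event 2 (t=4: SET y = -14): z unchanged
  event 3 (t=12: INC z by 4): z 3 -> 7
  event 4 (t=20: INC y by 3): z unchanged
  event 5 (t=21: INC z by 4): z 7 -> 11
  event 6 (t=31: INC x by 14): z unchanged
  event 7 (t=35: INC x by 1): z unchanged
  event 8 (t=36: INC y by 10): z unchanged
  event 9 (t=41: INC y by 8): z unchanged
  event 10 (t=42: INC z by 4): z 11 -> 15
  event 11 (t=47: DEC z by 9): z 15 -> 6
Final: z = 6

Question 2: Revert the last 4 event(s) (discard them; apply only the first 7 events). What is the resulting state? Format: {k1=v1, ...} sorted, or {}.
Answer: {x=15, y=-11, z=11}

Derivation:
Keep first 7 events (discard last 4):
  after event 1 (t=1: INC z by 3): {z=3}
  after event 2 (t=4: SET y = -14): {y=-14, z=3}
  after event 3 (t=12: INC z by 4): {y=-14, z=7}
  after event 4 (t=20: INC y by 3): {y=-11, z=7}
  after event 5 (t=21: INC z by 4): {y=-11, z=11}
  after event 6 (t=31: INC x by 14): {x=14, y=-11, z=11}
  after event 7 (t=35: INC x by 1): {x=15, y=-11, z=11}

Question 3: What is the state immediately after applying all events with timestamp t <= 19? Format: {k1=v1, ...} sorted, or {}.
Apply events with t <= 19 (3 events):
  after event 1 (t=1: INC z by 3): {z=3}
  after event 2 (t=4: SET y = -14): {y=-14, z=3}
  after event 3 (t=12: INC z by 4): {y=-14, z=7}

Answer: {y=-14, z=7}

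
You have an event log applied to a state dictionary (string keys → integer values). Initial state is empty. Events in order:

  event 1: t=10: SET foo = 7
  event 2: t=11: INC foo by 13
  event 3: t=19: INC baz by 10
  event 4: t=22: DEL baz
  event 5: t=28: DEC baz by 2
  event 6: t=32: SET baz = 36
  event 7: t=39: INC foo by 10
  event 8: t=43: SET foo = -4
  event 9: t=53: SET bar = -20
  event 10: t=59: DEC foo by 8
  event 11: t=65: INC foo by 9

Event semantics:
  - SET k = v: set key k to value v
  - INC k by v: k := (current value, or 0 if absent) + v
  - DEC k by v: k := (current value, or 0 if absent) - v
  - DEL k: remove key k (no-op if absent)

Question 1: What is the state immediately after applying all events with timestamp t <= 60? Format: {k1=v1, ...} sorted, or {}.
Answer: {bar=-20, baz=36, foo=-12}

Derivation:
Apply events with t <= 60 (10 events):
  after event 1 (t=10: SET foo = 7): {foo=7}
  after event 2 (t=11: INC foo by 13): {foo=20}
  after event 3 (t=19: INC baz by 10): {baz=10, foo=20}
  after event 4 (t=22: DEL baz): {foo=20}
  after event 5 (t=28: DEC baz by 2): {baz=-2, foo=20}
  after event 6 (t=32: SET baz = 36): {baz=36, foo=20}
  after event 7 (t=39: INC foo by 10): {baz=36, foo=30}
  after event 8 (t=43: SET foo = -4): {baz=36, foo=-4}
  after event 9 (t=53: SET bar = -20): {bar=-20, baz=36, foo=-4}
  after event 10 (t=59: DEC foo by 8): {bar=-20, baz=36, foo=-12}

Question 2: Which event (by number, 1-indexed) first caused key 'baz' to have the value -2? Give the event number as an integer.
Answer: 5

Derivation:
Looking for first event where baz becomes -2:
  event 3: baz = 10
  event 4: baz = (absent)
  event 5: baz (absent) -> -2  <-- first match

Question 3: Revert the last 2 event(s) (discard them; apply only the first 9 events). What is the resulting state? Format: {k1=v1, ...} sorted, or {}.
Answer: {bar=-20, baz=36, foo=-4}

Derivation:
Keep first 9 events (discard last 2):
  after event 1 (t=10: SET foo = 7): {foo=7}
  after event 2 (t=11: INC foo by 13): {foo=20}
  after event 3 (t=19: INC baz by 10): {baz=10, foo=20}
  after event 4 (t=22: DEL baz): {foo=20}
  after event 5 (t=28: DEC baz by 2): {baz=-2, foo=20}
  after event 6 (t=32: SET baz = 36): {baz=36, foo=20}
  after event 7 (t=39: INC foo by 10): {baz=36, foo=30}
  after event 8 (t=43: SET foo = -4): {baz=36, foo=-4}
  after event 9 (t=53: SET bar = -20): {bar=-20, baz=36, foo=-4}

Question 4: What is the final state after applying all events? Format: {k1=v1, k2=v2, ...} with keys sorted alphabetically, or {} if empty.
  after event 1 (t=10: SET foo = 7): {foo=7}
  after event 2 (t=11: INC foo by 13): {foo=20}
  after event 3 (t=19: INC baz by 10): {baz=10, foo=20}
  after event 4 (t=22: DEL baz): {foo=20}
  after event 5 (t=28: DEC baz by 2): {baz=-2, foo=20}
  after event 6 (t=32: SET baz = 36): {baz=36, foo=20}
  after event 7 (t=39: INC foo by 10): {baz=36, foo=30}
  after event 8 (t=43: SET foo = -4): {baz=36, foo=-4}
  after event 9 (t=53: SET bar = -20): {bar=-20, baz=36, foo=-4}
  after event 10 (t=59: DEC foo by 8): {bar=-20, baz=36, foo=-12}
  after event 11 (t=65: INC foo by 9): {bar=-20, baz=36, foo=-3}

Answer: {bar=-20, baz=36, foo=-3}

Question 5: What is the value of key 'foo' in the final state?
Track key 'foo' through all 11 events:
  event 1 (t=10: SET foo = 7): foo (absent) -> 7
  event 2 (t=11: INC foo by 13): foo 7 -> 20
  event 3 (t=19: INC baz by 10): foo unchanged
  event 4 (t=22: DEL baz): foo unchanged
  event 5 (t=28: DEC baz by 2): foo unchanged
  event 6 (t=32: SET baz = 36): foo unchanged
  event 7 (t=39: INC foo by 10): foo 20 -> 30
  event 8 (t=43: SET foo = -4): foo 30 -> -4
  event 9 (t=53: SET bar = -20): foo unchanged
  event 10 (t=59: DEC foo by 8): foo -4 -> -12
  event 11 (t=65: INC foo by 9): foo -12 -> -3
Final: foo = -3

Answer: -3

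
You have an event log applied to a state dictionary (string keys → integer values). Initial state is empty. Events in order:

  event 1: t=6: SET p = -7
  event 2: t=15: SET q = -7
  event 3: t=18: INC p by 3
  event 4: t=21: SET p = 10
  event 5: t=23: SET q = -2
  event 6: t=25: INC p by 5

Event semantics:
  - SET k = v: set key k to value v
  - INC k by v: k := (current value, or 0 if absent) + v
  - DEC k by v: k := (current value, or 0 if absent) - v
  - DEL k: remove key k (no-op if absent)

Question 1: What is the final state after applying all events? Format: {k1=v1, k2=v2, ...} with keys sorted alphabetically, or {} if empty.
Answer: {p=15, q=-2}

Derivation:
  after event 1 (t=6: SET p = -7): {p=-7}
  after event 2 (t=15: SET q = -7): {p=-7, q=-7}
  after event 3 (t=18: INC p by 3): {p=-4, q=-7}
  after event 4 (t=21: SET p = 10): {p=10, q=-7}
  after event 5 (t=23: SET q = -2): {p=10, q=-2}
  after event 6 (t=25: INC p by 5): {p=15, q=-2}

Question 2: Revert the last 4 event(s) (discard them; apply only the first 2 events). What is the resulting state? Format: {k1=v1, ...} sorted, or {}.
Answer: {p=-7, q=-7}

Derivation:
Keep first 2 events (discard last 4):
  after event 1 (t=6: SET p = -7): {p=-7}
  after event 2 (t=15: SET q = -7): {p=-7, q=-7}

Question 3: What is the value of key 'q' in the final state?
Track key 'q' through all 6 events:
  event 1 (t=6: SET p = -7): q unchanged
  event 2 (t=15: SET q = -7): q (absent) -> -7
  event 3 (t=18: INC p by 3): q unchanged
  event 4 (t=21: SET p = 10): q unchanged
  event 5 (t=23: SET q = -2): q -7 -> -2
  event 6 (t=25: INC p by 5): q unchanged
Final: q = -2

Answer: -2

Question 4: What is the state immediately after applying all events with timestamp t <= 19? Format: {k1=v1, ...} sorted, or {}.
Answer: {p=-4, q=-7}

Derivation:
Apply events with t <= 19 (3 events):
  after event 1 (t=6: SET p = -7): {p=-7}
  after event 2 (t=15: SET q = -7): {p=-7, q=-7}
  after event 3 (t=18: INC p by 3): {p=-4, q=-7}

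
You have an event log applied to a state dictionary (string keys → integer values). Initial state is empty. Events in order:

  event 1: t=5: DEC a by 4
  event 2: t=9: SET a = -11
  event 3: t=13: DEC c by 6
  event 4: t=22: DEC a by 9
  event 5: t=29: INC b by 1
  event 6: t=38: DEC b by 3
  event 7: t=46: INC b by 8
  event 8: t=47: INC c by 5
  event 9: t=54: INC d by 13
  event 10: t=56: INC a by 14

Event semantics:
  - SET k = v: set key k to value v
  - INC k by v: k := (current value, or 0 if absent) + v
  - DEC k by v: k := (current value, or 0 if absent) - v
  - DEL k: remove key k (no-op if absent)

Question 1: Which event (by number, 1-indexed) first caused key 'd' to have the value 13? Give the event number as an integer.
Answer: 9

Derivation:
Looking for first event where d becomes 13:
  event 9: d (absent) -> 13  <-- first match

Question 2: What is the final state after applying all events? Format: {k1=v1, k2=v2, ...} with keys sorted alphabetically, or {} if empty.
Answer: {a=-6, b=6, c=-1, d=13}

Derivation:
  after event 1 (t=5: DEC a by 4): {a=-4}
  after event 2 (t=9: SET a = -11): {a=-11}
  after event 3 (t=13: DEC c by 6): {a=-11, c=-6}
  after event 4 (t=22: DEC a by 9): {a=-20, c=-6}
  after event 5 (t=29: INC b by 1): {a=-20, b=1, c=-6}
  after event 6 (t=38: DEC b by 3): {a=-20, b=-2, c=-6}
  after event 7 (t=46: INC b by 8): {a=-20, b=6, c=-6}
  after event 8 (t=47: INC c by 5): {a=-20, b=6, c=-1}
  after event 9 (t=54: INC d by 13): {a=-20, b=6, c=-1, d=13}
  after event 10 (t=56: INC a by 14): {a=-6, b=6, c=-1, d=13}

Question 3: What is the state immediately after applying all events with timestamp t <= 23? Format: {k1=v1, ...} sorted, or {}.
Apply events with t <= 23 (4 events):
  after event 1 (t=5: DEC a by 4): {a=-4}
  after event 2 (t=9: SET a = -11): {a=-11}
  after event 3 (t=13: DEC c by 6): {a=-11, c=-6}
  after event 4 (t=22: DEC a by 9): {a=-20, c=-6}

Answer: {a=-20, c=-6}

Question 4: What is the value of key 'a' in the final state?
Track key 'a' through all 10 events:
  event 1 (t=5: DEC a by 4): a (absent) -> -4
  event 2 (t=9: SET a = -11): a -4 -> -11
  event 3 (t=13: DEC c by 6): a unchanged
  event 4 (t=22: DEC a by 9): a -11 -> -20
  event 5 (t=29: INC b by 1): a unchanged
  event 6 (t=38: DEC b by 3): a unchanged
  event 7 (t=46: INC b by 8): a unchanged
  event 8 (t=47: INC c by 5): a unchanged
  event 9 (t=54: INC d by 13): a unchanged
  event 10 (t=56: INC a by 14): a -20 -> -6
Final: a = -6

Answer: -6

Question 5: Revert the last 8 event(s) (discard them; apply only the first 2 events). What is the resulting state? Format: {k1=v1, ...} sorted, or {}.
Keep first 2 events (discard last 8):
  after event 1 (t=5: DEC a by 4): {a=-4}
  after event 2 (t=9: SET a = -11): {a=-11}

Answer: {a=-11}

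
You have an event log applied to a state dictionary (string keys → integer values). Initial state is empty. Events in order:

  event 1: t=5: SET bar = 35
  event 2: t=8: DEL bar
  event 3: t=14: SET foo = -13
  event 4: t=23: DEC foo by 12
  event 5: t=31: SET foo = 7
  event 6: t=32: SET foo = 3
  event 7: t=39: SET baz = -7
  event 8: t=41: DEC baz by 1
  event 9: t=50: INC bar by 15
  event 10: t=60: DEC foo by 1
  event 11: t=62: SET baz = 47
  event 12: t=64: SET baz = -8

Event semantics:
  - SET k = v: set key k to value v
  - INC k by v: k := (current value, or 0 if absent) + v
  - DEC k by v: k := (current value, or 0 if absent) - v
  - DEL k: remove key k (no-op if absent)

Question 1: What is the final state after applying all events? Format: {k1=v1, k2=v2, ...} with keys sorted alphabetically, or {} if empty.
Answer: {bar=15, baz=-8, foo=2}

Derivation:
  after event 1 (t=5: SET bar = 35): {bar=35}
  after event 2 (t=8: DEL bar): {}
  after event 3 (t=14: SET foo = -13): {foo=-13}
  after event 4 (t=23: DEC foo by 12): {foo=-25}
  after event 5 (t=31: SET foo = 7): {foo=7}
  after event 6 (t=32: SET foo = 3): {foo=3}
  after event 7 (t=39: SET baz = -7): {baz=-7, foo=3}
  after event 8 (t=41: DEC baz by 1): {baz=-8, foo=3}
  after event 9 (t=50: INC bar by 15): {bar=15, baz=-8, foo=3}
  after event 10 (t=60: DEC foo by 1): {bar=15, baz=-8, foo=2}
  after event 11 (t=62: SET baz = 47): {bar=15, baz=47, foo=2}
  after event 12 (t=64: SET baz = -8): {bar=15, baz=-8, foo=2}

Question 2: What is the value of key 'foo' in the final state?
Track key 'foo' through all 12 events:
  event 1 (t=5: SET bar = 35): foo unchanged
  event 2 (t=8: DEL bar): foo unchanged
  event 3 (t=14: SET foo = -13): foo (absent) -> -13
  event 4 (t=23: DEC foo by 12): foo -13 -> -25
  event 5 (t=31: SET foo = 7): foo -25 -> 7
  event 6 (t=32: SET foo = 3): foo 7 -> 3
  event 7 (t=39: SET baz = -7): foo unchanged
  event 8 (t=41: DEC baz by 1): foo unchanged
  event 9 (t=50: INC bar by 15): foo unchanged
  event 10 (t=60: DEC foo by 1): foo 3 -> 2
  event 11 (t=62: SET baz = 47): foo unchanged
  event 12 (t=64: SET baz = -8): foo unchanged
Final: foo = 2

Answer: 2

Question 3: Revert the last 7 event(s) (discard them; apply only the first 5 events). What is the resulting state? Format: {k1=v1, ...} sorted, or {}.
Keep first 5 events (discard last 7):
  after event 1 (t=5: SET bar = 35): {bar=35}
  after event 2 (t=8: DEL bar): {}
  after event 3 (t=14: SET foo = -13): {foo=-13}
  after event 4 (t=23: DEC foo by 12): {foo=-25}
  after event 5 (t=31: SET foo = 7): {foo=7}

Answer: {foo=7}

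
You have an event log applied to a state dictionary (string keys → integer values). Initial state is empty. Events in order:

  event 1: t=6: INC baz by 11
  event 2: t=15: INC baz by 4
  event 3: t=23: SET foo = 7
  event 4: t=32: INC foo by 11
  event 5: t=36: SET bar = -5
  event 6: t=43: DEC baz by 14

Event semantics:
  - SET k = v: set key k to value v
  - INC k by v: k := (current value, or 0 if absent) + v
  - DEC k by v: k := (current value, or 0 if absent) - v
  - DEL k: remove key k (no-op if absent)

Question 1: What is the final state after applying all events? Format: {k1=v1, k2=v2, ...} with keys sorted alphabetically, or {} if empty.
Answer: {bar=-5, baz=1, foo=18}

Derivation:
  after event 1 (t=6: INC baz by 11): {baz=11}
  after event 2 (t=15: INC baz by 4): {baz=15}
  after event 3 (t=23: SET foo = 7): {baz=15, foo=7}
  after event 4 (t=32: INC foo by 11): {baz=15, foo=18}
  after event 5 (t=36: SET bar = -5): {bar=-5, baz=15, foo=18}
  after event 6 (t=43: DEC baz by 14): {bar=-5, baz=1, foo=18}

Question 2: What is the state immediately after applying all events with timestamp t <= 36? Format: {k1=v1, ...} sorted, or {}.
Apply events with t <= 36 (5 events):
  after event 1 (t=6: INC baz by 11): {baz=11}
  after event 2 (t=15: INC baz by 4): {baz=15}
  after event 3 (t=23: SET foo = 7): {baz=15, foo=7}
  after event 4 (t=32: INC foo by 11): {baz=15, foo=18}
  after event 5 (t=36: SET bar = -5): {bar=-5, baz=15, foo=18}

Answer: {bar=-5, baz=15, foo=18}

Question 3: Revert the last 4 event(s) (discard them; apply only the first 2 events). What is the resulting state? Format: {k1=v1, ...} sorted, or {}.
Answer: {baz=15}

Derivation:
Keep first 2 events (discard last 4):
  after event 1 (t=6: INC baz by 11): {baz=11}
  after event 2 (t=15: INC baz by 4): {baz=15}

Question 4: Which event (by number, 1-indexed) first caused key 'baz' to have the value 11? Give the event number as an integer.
Answer: 1

Derivation:
Looking for first event where baz becomes 11:
  event 1: baz (absent) -> 11  <-- first match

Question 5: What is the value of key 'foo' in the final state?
Track key 'foo' through all 6 events:
  event 1 (t=6: INC baz by 11): foo unchanged
  event 2 (t=15: INC baz by 4): foo unchanged
  event 3 (t=23: SET foo = 7): foo (absent) -> 7
  event 4 (t=32: INC foo by 11): foo 7 -> 18
  event 5 (t=36: SET bar = -5): foo unchanged
  event 6 (t=43: DEC baz by 14): foo unchanged
Final: foo = 18

Answer: 18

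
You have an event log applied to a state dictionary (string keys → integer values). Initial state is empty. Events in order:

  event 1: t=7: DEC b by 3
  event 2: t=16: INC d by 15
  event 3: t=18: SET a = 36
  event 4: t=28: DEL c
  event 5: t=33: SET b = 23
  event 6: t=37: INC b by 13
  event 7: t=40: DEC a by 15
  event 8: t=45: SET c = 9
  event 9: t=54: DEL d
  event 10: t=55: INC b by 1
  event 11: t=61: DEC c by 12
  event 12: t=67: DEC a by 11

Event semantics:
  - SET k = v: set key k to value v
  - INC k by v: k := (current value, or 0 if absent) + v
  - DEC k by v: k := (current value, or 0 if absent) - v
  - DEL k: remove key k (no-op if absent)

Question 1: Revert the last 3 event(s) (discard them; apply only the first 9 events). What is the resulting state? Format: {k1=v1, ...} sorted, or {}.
Answer: {a=21, b=36, c=9}

Derivation:
Keep first 9 events (discard last 3):
  after event 1 (t=7: DEC b by 3): {b=-3}
  after event 2 (t=16: INC d by 15): {b=-3, d=15}
  after event 3 (t=18: SET a = 36): {a=36, b=-3, d=15}
  after event 4 (t=28: DEL c): {a=36, b=-3, d=15}
  after event 5 (t=33: SET b = 23): {a=36, b=23, d=15}
  after event 6 (t=37: INC b by 13): {a=36, b=36, d=15}
  after event 7 (t=40: DEC a by 15): {a=21, b=36, d=15}
  after event 8 (t=45: SET c = 9): {a=21, b=36, c=9, d=15}
  after event 9 (t=54: DEL d): {a=21, b=36, c=9}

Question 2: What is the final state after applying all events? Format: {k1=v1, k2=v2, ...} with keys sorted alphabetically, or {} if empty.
Answer: {a=10, b=37, c=-3}

Derivation:
  after event 1 (t=7: DEC b by 3): {b=-3}
  after event 2 (t=16: INC d by 15): {b=-3, d=15}
  after event 3 (t=18: SET a = 36): {a=36, b=-3, d=15}
  after event 4 (t=28: DEL c): {a=36, b=-3, d=15}
  after event 5 (t=33: SET b = 23): {a=36, b=23, d=15}
  after event 6 (t=37: INC b by 13): {a=36, b=36, d=15}
  after event 7 (t=40: DEC a by 15): {a=21, b=36, d=15}
  after event 8 (t=45: SET c = 9): {a=21, b=36, c=9, d=15}
  after event 9 (t=54: DEL d): {a=21, b=36, c=9}
  after event 10 (t=55: INC b by 1): {a=21, b=37, c=9}
  after event 11 (t=61: DEC c by 12): {a=21, b=37, c=-3}
  after event 12 (t=67: DEC a by 11): {a=10, b=37, c=-3}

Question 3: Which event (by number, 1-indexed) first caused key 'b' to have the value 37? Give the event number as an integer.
Answer: 10

Derivation:
Looking for first event where b becomes 37:
  event 1: b = -3
  event 2: b = -3
  event 3: b = -3
  event 4: b = -3
  event 5: b = 23
  event 6: b = 36
  event 7: b = 36
  event 8: b = 36
  event 9: b = 36
  event 10: b 36 -> 37  <-- first match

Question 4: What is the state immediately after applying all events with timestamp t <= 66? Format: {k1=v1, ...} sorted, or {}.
Answer: {a=21, b=37, c=-3}

Derivation:
Apply events with t <= 66 (11 events):
  after event 1 (t=7: DEC b by 3): {b=-3}
  after event 2 (t=16: INC d by 15): {b=-3, d=15}
  after event 3 (t=18: SET a = 36): {a=36, b=-3, d=15}
  after event 4 (t=28: DEL c): {a=36, b=-3, d=15}
  after event 5 (t=33: SET b = 23): {a=36, b=23, d=15}
  after event 6 (t=37: INC b by 13): {a=36, b=36, d=15}
  after event 7 (t=40: DEC a by 15): {a=21, b=36, d=15}
  after event 8 (t=45: SET c = 9): {a=21, b=36, c=9, d=15}
  after event 9 (t=54: DEL d): {a=21, b=36, c=9}
  after event 10 (t=55: INC b by 1): {a=21, b=37, c=9}
  after event 11 (t=61: DEC c by 12): {a=21, b=37, c=-3}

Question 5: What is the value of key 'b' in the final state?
Answer: 37

Derivation:
Track key 'b' through all 12 events:
  event 1 (t=7: DEC b by 3): b (absent) -> -3
  event 2 (t=16: INC d by 15): b unchanged
  event 3 (t=18: SET a = 36): b unchanged
  event 4 (t=28: DEL c): b unchanged
  event 5 (t=33: SET b = 23): b -3 -> 23
  event 6 (t=37: INC b by 13): b 23 -> 36
  event 7 (t=40: DEC a by 15): b unchanged
  event 8 (t=45: SET c = 9): b unchanged
  event 9 (t=54: DEL d): b unchanged
  event 10 (t=55: INC b by 1): b 36 -> 37
  event 11 (t=61: DEC c by 12): b unchanged
  event 12 (t=67: DEC a by 11): b unchanged
Final: b = 37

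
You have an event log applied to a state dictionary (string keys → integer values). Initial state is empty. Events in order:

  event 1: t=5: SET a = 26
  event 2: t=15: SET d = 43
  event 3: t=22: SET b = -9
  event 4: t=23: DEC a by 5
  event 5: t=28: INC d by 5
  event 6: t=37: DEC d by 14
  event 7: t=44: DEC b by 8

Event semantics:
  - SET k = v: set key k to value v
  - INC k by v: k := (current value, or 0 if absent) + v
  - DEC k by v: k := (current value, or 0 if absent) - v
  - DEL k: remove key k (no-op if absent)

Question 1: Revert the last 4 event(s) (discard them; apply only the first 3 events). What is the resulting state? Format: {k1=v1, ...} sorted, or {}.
Keep first 3 events (discard last 4):
  after event 1 (t=5: SET a = 26): {a=26}
  after event 2 (t=15: SET d = 43): {a=26, d=43}
  after event 3 (t=22: SET b = -9): {a=26, b=-9, d=43}

Answer: {a=26, b=-9, d=43}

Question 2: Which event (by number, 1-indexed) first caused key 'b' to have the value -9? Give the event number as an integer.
Answer: 3

Derivation:
Looking for first event where b becomes -9:
  event 3: b (absent) -> -9  <-- first match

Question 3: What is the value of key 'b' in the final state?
Track key 'b' through all 7 events:
  event 1 (t=5: SET a = 26): b unchanged
  event 2 (t=15: SET d = 43): b unchanged
  event 3 (t=22: SET b = -9): b (absent) -> -9
  event 4 (t=23: DEC a by 5): b unchanged
  event 5 (t=28: INC d by 5): b unchanged
  event 6 (t=37: DEC d by 14): b unchanged
  event 7 (t=44: DEC b by 8): b -9 -> -17
Final: b = -17

Answer: -17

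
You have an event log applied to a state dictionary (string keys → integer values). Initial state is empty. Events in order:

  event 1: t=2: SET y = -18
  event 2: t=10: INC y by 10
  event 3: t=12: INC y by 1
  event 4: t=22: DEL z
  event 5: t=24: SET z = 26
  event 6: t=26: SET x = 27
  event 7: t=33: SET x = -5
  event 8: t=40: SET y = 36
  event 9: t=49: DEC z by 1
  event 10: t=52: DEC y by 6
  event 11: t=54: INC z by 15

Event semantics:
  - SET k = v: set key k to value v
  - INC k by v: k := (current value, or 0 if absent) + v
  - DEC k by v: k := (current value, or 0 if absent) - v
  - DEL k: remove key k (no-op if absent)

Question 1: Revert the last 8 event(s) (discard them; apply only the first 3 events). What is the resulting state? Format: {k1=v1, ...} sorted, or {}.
Keep first 3 events (discard last 8):
  after event 1 (t=2: SET y = -18): {y=-18}
  after event 2 (t=10: INC y by 10): {y=-8}
  after event 3 (t=12: INC y by 1): {y=-7}

Answer: {y=-7}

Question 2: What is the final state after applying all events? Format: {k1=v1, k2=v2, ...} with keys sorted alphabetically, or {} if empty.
Answer: {x=-5, y=30, z=40}

Derivation:
  after event 1 (t=2: SET y = -18): {y=-18}
  after event 2 (t=10: INC y by 10): {y=-8}
  after event 3 (t=12: INC y by 1): {y=-7}
  after event 4 (t=22: DEL z): {y=-7}
  after event 5 (t=24: SET z = 26): {y=-7, z=26}
  after event 6 (t=26: SET x = 27): {x=27, y=-7, z=26}
  after event 7 (t=33: SET x = -5): {x=-5, y=-7, z=26}
  after event 8 (t=40: SET y = 36): {x=-5, y=36, z=26}
  after event 9 (t=49: DEC z by 1): {x=-5, y=36, z=25}
  after event 10 (t=52: DEC y by 6): {x=-5, y=30, z=25}
  after event 11 (t=54: INC z by 15): {x=-5, y=30, z=40}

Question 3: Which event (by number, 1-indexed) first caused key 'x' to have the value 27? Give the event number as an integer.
Looking for first event where x becomes 27:
  event 6: x (absent) -> 27  <-- first match

Answer: 6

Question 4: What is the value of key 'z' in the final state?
Answer: 40

Derivation:
Track key 'z' through all 11 events:
  event 1 (t=2: SET y = -18): z unchanged
  event 2 (t=10: INC y by 10): z unchanged
  event 3 (t=12: INC y by 1): z unchanged
  event 4 (t=22: DEL z): z (absent) -> (absent)
  event 5 (t=24: SET z = 26): z (absent) -> 26
  event 6 (t=26: SET x = 27): z unchanged
  event 7 (t=33: SET x = -5): z unchanged
  event 8 (t=40: SET y = 36): z unchanged
  event 9 (t=49: DEC z by 1): z 26 -> 25
  event 10 (t=52: DEC y by 6): z unchanged
  event 11 (t=54: INC z by 15): z 25 -> 40
Final: z = 40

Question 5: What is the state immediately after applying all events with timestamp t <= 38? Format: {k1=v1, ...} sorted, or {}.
Answer: {x=-5, y=-7, z=26}

Derivation:
Apply events with t <= 38 (7 events):
  after event 1 (t=2: SET y = -18): {y=-18}
  after event 2 (t=10: INC y by 10): {y=-8}
  after event 3 (t=12: INC y by 1): {y=-7}
  after event 4 (t=22: DEL z): {y=-7}
  after event 5 (t=24: SET z = 26): {y=-7, z=26}
  after event 6 (t=26: SET x = 27): {x=27, y=-7, z=26}
  after event 7 (t=33: SET x = -5): {x=-5, y=-7, z=26}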